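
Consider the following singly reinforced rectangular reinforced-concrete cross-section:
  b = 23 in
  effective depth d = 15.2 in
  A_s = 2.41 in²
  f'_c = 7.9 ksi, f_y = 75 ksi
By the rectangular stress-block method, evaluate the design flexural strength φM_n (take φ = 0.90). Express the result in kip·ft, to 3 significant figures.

φM_n ≈ 198 kip·ft

T = A_s f_y = 2.41 × 75 = 180.75 kips.
a = T/(0.85 f'_c b) = 180.75/(0.85 × 7.9 × 23) = 1.170 in.
M_n = T(d − a/2) = 180.75 × (15.2 − 0.585) = 2641.7 kip·in = 2641.7/12 = 220.14 kip·ft.
φM_n = 0.90 × 220.14 = 198.13 kip·ft.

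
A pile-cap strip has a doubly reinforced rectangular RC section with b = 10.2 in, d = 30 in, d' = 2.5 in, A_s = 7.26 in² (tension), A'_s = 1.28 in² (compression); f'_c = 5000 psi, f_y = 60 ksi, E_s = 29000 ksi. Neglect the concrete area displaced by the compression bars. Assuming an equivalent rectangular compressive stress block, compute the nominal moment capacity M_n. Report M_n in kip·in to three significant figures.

Assume both steels yield.
a = (A_s − A'_s) f_y/(0.85 f'_c b) = (7.26 − 1.28) × 60/(0.85 × 5 × 10.2) = 8.277 in.
c = a/β₁ = 8.277/0.8 = 10.346 in; ε'_s = 0.003(c − d')/c = 0.0023 ≥ ε_y = 0.0021, so the compression steel yields.
M_n = (A_s − A'_s) f_y (d − a/2) + A'_s f_y (d − d') = 358.8 × (30 − 4.1385) + 76.8 × (30 − 2.5) = 9279.1 + 2112.0 = 11391.1 kip·in.

M_n ≈ 11400 kip·in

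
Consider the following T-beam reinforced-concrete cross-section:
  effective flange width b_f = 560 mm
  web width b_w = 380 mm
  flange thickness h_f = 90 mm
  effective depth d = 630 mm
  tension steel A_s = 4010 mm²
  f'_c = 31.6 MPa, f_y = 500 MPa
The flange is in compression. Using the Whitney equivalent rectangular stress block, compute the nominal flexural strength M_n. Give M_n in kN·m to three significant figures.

M_n ≈ 1120 kN·m

Tension: T = A_s f_y = 4010 × 500 = 2005000 N.
Try a within the flange: a = T/(0.85 f'_c b_f) = 2005000/(0.85 × 31.6 × 560) = 133.30 mm.
a = 133.30 > h_f = 90 mm: the block extends into the web. Split into flange-overhang and web parts.
C_f = 0.85 f'_c (b_f − b_w) h_f = 0.85 × 31.6 × (560 − 380) × 90 = 435132 N.
Remaining web compression depth: a_w = (T − C_f)/(0.85 f'_c b_w) = (2005000 − 435132)/(0.85 × 31.6 × 380) = 153.81 mm.
M_n = C_f(d − h_f/2) + (T − C_f)(d − a_w/2) = 435132 × (630 − 45) + 1569868 × (630 − 76.905) = 254.55 + 868.29 = 1122.84 × 10⁶ N·mm.
M_n = 1122.84 kN·m.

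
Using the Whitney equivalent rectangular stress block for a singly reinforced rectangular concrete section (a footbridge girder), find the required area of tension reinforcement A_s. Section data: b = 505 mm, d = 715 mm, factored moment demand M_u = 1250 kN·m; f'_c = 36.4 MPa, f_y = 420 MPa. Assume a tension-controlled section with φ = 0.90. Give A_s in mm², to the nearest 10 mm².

M_n = M_u/φ = 1250/0.90 = 1388.89 kN·m.
With M_n = 0.85 f'_c a b (d − a/2), solve the quadratic for a:
a = d − √(d² − 2M_n/(0.85 f'_c b)) = 715 − √(715² − 2 × 1388.89×10⁶/(0.85 × 36.4 × 505)) = 137.55 mm.
A_s = 0.85 f'_c a b / f_y = 0.85 × 36.4 × 137.55 × 505 / 420 = 5117.1 mm².

A_s ≈ 5120 mm²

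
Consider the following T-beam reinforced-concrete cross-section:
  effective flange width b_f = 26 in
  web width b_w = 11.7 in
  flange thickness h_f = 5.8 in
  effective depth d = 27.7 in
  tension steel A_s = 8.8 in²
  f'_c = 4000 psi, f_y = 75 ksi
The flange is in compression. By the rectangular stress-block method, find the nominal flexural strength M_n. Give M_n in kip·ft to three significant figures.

M_n ≈ 1310 kip·ft

Tension: T = A_s f_y = 8.8 × 75 = 660 kips.
Try a within the flange: a = T/(0.85 f'_c b_f) = 660/(0.85 × 4 × 26) = 7.466 in.
a = 7.466 > h_f = 5.8 in: the block extends into the web. Split into flange-overhang and web parts.
C_f = 0.85 f'_c (b_f − b_w) h_f = 0.85 × 4 × (26 − 11.7) × 5.8 = 282.0 kips.
Remaining web compression depth: a_w = (T − C_f)/(0.85 f'_c b_w) = (660 − 282.0)/(0.85 × 4 × 11.7) = 9.502 in.
M_n = C_f(d − h_f/2) + (T − C_f)(d − a_w/2) = 282.0 × (27.7 − 2.9) + 378 × (27.7 − 4.751) = 6993.6 + 8674.7 = 15668.3 kip·in.
M_n = 15668.3/12 = 1305.69 kip·ft.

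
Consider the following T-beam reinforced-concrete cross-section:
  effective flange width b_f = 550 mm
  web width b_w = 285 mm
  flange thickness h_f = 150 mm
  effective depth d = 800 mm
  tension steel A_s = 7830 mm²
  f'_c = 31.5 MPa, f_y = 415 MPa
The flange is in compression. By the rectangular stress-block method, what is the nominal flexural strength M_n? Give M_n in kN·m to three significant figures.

Tension: T = A_s f_y = 7830 × 415 = 3249450 N.
Try a within the flange: a = T/(0.85 f'_c b_f) = 3249450/(0.85 × 31.5 × 550) = 220.66 mm.
a = 220.66 > h_f = 150 mm: the block extends into the web. Split into flange-overhang and web parts.
C_f = 0.85 f'_c (b_f − b_w) h_f = 0.85 × 31.5 × (550 − 285) × 150 = 1064306 N.
Remaining web compression depth: a_w = (T − C_f)/(0.85 f'_c b_w) = (3249450 − 1064306)/(0.85 × 31.5 × 285) = 286.36 mm.
M_n = C_f(d − h_f/2) + (T − C_f)(d − a_w/2) = 1064306 × (800 − 75) + 2185144 × (800 − 143.18) = 771.62 + 1435.25 = 2206.87 × 10⁶ N·mm.
M_n = 2206.87 kN·m.

M_n ≈ 2210 kN·m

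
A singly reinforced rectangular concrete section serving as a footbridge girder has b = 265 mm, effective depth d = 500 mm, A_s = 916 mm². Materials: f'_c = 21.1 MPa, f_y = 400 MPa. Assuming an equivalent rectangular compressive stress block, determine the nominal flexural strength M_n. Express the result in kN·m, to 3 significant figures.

M_n ≈ 169 kN·m

T = A_s f_y = 916 × 400 = 366400 N = 366.4 kN.
From C = T: a = T/(0.85 f'_c b) = 366400/(0.85 × 21.1 × 265) = 77.09 mm.
M_n = T(d − a/2) = 366.4 kN × (500 − 38.545) mm = 169.08 kN·m.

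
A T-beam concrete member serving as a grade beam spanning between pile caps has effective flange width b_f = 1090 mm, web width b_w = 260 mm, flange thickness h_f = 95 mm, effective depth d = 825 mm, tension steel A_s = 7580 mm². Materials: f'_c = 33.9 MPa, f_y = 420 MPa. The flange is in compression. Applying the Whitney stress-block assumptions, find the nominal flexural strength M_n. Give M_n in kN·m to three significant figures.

Tension: T = A_s f_y = 7580 × 420 = 3183600 N.
Try a within the flange: a = T/(0.85 f'_c b_f) = 3183600/(0.85 × 33.9 × 1090) = 101.36 mm.
a = 101.36 > h_f = 95 mm: the block extends into the web. Split into flange-overhang and web parts.
C_f = 0.85 f'_c (b_f − b_w) h_f = 0.85 × 33.9 × (1090 − 260) × 95 = 2272063 N.
Remaining web compression depth: a_w = (T − C_f)/(0.85 f'_c b_w) = (3183600 − 2272063)/(0.85 × 33.9 × 260) = 121.67 mm.
M_n = C_f(d − h_f/2) + (T − C_f)(d − a_w/2) = 2272063 × (825 − 47.5) + 911537 × (825 − 60.835) = 1766.53 + 696.56 = 2463.09 × 10⁶ N·mm.
M_n = 2463.09 kN·m.

M_n ≈ 2460 kN·m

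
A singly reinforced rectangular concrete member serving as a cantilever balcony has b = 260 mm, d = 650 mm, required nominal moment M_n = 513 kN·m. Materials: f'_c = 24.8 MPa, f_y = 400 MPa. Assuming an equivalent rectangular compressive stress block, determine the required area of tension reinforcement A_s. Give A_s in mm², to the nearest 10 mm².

A_s ≈ 2260 mm²

With M_n = 0.85 f'_c a b (d − a/2), solve the quadratic for a:
a = d − √(d² − 2M_n/(0.85 f'_c b)) = 650 − √(650² − 2 × 513×10⁶/(0.85 × 24.8 × 260)) = 164.92 mm.
A_s = 0.85 f'_c a b / f_y = 0.85 × 24.8 × 164.92 × 260 / 400 = 2259.7 mm².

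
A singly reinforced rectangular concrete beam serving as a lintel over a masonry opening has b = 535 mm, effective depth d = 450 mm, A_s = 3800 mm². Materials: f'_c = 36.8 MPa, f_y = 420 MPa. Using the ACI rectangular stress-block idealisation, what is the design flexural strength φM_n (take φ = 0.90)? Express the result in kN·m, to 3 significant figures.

T = A_s f_y = 3800 × 420 = 1596000 N = 1596 kN.
From C = T: a = T/(0.85 f'_c b) = 1596000/(0.85 × 36.8 × 535) = 95.37 mm.
M_n = T(d − a/2) = 1596 kN × (450 − 47.685) mm = 642.09 kN·m.
φM_n = 0.90 × 642.09 = 577.88 kN·m.

φM_n ≈ 578 kN·m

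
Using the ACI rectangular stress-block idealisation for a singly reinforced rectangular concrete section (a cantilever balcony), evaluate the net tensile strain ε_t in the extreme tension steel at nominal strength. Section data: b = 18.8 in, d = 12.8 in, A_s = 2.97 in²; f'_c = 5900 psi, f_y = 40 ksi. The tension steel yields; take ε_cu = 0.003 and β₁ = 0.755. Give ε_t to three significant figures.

ε_t ≈ 0.0200

a = A_s f_y/(0.85 f'_c b) = 1.260 in.
β₁ = 0.755, so c = a/β₁ = 1.260/0.755 = 1.669 in.
From the linear strain diagram with ε_cu = 0.003: ε_t = 0.003 (d − c)/c = 0.003 × (12.8 − 1.669)/1.669 = 0.0200.
Since ε_t ≥ 0.005, the section is tension-controlled.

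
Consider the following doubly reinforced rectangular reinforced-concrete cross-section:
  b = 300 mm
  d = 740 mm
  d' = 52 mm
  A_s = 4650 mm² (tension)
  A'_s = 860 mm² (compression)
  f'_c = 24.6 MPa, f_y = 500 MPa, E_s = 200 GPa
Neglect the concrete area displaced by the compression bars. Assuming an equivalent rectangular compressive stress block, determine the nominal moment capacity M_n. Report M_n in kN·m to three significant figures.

M_n ≈ 1410 kN·m

Assume both tension and compression steel yield.
Net tension couple steel: A_s − A'_s = 3790 mm².
a = (A_s − A'_s) f_y / (0.85 f'_c b) = 1895000/(0.85 × 24.6 × 300) = 302.09 mm.
c = a/β₁ = 302.09/0.85 = 355.40 mm; ε'_s = 0.003(c − d')/c = 0.0026 ≥ f_y/E_s = 0.0025, so compression steel does yield.
M_n = (A_s − A'_s) f_y (d − a/2) + A'_s f_y (d − d') = [1895000 × (740 − 151.045) + 430000 × (740 − 52)] × 10⁻⁶ = 1116.07 + 295.84 = 1411.91 kN·m.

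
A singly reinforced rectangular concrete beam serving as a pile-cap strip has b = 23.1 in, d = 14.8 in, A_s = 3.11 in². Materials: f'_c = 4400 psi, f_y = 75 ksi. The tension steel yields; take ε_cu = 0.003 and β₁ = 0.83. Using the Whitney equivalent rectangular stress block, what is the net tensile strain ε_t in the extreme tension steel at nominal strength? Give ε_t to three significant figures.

ε_t ≈ 0.0106

a = A_s f_y/(0.85 f'_c b) = 2.700 in.
β₁ = 0.83, so c = a/β₁ = 2.700/0.83 = 3.253 in.
From the linear strain diagram with ε_cu = 0.003: ε_t = 0.003 (d − c)/c = 0.003 × (14.8 − 3.253)/3.253 = 0.0106.
Since ε_t ≥ 0.005, the section is tension-controlled.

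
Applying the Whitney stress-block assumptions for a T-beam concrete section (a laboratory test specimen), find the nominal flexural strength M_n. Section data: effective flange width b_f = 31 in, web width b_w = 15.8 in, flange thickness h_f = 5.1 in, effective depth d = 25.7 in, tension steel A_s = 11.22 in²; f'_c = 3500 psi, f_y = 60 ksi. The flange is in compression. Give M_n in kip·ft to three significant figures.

Tension: T = A_s f_y = 11.22 × 60 = 673.2 kips.
Try a within the flange: a = T/(0.85 f'_c b_f) = 673.2/(0.85 × 3.5 × 31) = 7.300 in.
a = 7.300 > h_f = 5.1 in: the block extends into the web. Split into flange-overhang and web parts.
C_f = 0.85 f'_c (b_f − b_w) h_f = 0.85 × 3.5 × (31 − 15.8) × 5.1 = 230.6 kips.
Remaining web compression depth: a_w = (T − C_f)/(0.85 f'_c b_w) = (673.2 − 230.6)/(0.85 × 3.5 × 15.8) = 9.416 in.
M_n = C_f(d − h_f/2) + (T − C_f)(d − a_w/2) = 230.6 × (25.7 − 2.55) + 442.6 × (25.7 − 4.708) = 5338.4 + 9291.1 = 14629.5 kip·in.
M_n = 14629.5/12 = 1219.13 kip·ft.

M_n ≈ 1220 kip·ft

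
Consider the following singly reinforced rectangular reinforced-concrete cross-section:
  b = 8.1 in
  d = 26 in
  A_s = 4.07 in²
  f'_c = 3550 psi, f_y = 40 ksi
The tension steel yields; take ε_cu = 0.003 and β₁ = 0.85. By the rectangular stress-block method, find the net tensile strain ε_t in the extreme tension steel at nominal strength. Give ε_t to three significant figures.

a = A_s f_y/(0.85 f'_c b) = 6.661 in.
β₁ = 0.85, so c = a/β₁ = 6.661/0.85 = 7.836 in.
From the linear strain diagram with ε_cu = 0.003: ε_t = 0.003 (d − c)/c = 0.003 × (26 − 7.836)/7.836 = 0.00695.
Since ε_t ≥ 0.005, the section is tension-controlled.

ε_t ≈ 0.00695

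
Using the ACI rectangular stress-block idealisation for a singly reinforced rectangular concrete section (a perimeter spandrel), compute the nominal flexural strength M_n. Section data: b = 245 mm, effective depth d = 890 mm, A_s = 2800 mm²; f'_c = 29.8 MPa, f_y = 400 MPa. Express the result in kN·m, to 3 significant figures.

M_n ≈ 896 kN·m

T = A_s f_y = 2800 × 400 = 1120000 N = 1120 kN.
From C = T: a = T/(0.85 f'_c b) = 1120000/(0.85 × 29.8 × 245) = 180.47 mm.
M_n = T(d − a/2) = 1120 kN × (890 − 90.235) mm = 895.74 kN·m.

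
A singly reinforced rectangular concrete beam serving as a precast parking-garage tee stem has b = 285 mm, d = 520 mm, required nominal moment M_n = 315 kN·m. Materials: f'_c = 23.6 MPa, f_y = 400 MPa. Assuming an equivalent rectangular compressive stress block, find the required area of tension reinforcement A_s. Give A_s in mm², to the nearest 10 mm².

With M_n = 0.85 f'_c a b (d − a/2), solve the quadratic for a:
a = d − √(d² − 2M_n/(0.85 f'_c b)) = 520 − √(520² − 2 × 315×10⁶/(0.85 × 23.6 × 285)) = 119.74 mm.
A_s = 0.85 f'_c a b / f_y = 0.85 × 23.6 × 119.74 × 285 / 400 = 1711.4 mm².

A_s ≈ 1710 mm²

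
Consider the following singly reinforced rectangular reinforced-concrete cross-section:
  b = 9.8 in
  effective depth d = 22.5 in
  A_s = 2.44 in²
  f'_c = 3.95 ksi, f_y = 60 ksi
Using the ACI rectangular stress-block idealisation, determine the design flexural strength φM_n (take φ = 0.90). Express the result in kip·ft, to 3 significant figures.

φM_n ≈ 223 kip·ft

T = A_s f_y = 2.44 × 60 = 146.4 kips.
a = T/(0.85 f'_c b) = 146.4/(0.85 × 3.95 × 9.8) = 4.449 in.
M_n = T(d − a/2) = 146.4 × (22.5 − 2.2245) = 2968.3 kip·in = 2968.3/12 = 247.36 kip·ft.
φM_n = 0.90 × 247.36 = 222.62 kip·ft.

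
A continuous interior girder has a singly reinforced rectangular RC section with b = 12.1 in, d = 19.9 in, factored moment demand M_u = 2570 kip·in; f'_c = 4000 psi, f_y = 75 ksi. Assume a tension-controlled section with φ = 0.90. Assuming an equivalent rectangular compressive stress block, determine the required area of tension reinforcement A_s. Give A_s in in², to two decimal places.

M_n = M_u/φ = 2570/0.90 = 2855.56 kip·in.
From M_n = 0.85 f'_c a b (d − a/2):
a = d − √(d² − 2M_n/(0.85 f'_c b)) = 19.9 − √(19.9² − 2 × 2855.56/(0.85 × 4 × 12.1)) = 3.863 in.
A_s = 0.85 f'_c a b / f_y = 0.85 × 4 × 3.863 × 12.1 / 75 = 2.119 in².

A_s ≈ 2.12 in²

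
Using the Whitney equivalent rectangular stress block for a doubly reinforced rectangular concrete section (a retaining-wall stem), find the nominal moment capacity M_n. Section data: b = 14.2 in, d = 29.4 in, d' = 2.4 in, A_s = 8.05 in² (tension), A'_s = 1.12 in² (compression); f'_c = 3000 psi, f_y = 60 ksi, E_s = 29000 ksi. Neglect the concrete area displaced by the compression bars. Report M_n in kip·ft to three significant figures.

Assume both steels yield.
a = (A_s − A'_s) f_y/(0.85 f'_c b) = (8.05 − 1.12) × 60/(0.85 × 3 × 14.2) = 11.483 in.
c = a/β₁ = 11.483/0.85 = 13.509 in; ε'_s = 0.003(c − d')/c = 0.0025 ≥ ε_y = 0.0021, so the compression steel yields.
M_n = (A_s − A'_s) f_y (d − a/2) + A'_s f_y (d − d') = 415.8 × (29.4 − 5.7415) + 67.2 × (29.4 − 2.4) = 9837.2 + 1814.4 = 11651.6 kip·in = 11651.6/12 = 970.97 kip·ft.

M_n ≈ 971 kip·ft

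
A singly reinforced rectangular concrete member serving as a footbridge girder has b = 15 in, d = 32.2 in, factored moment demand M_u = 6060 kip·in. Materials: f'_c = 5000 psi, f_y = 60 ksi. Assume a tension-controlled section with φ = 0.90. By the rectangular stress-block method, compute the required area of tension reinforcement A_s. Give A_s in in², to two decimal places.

M_n = M_u/φ = 6060/0.90 = 6733.33 kip·in.
From M_n = 0.85 f'_c a b (d − a/2):
a = d − √(d² − 2M_n/(0.85 f'_c b)) = 32.2 − √(32.2² − 2 × 6733.33/(0.85 × 5 × 15)) = 3.467 in.
A_s = 0.85 f'_c a b / f_y = 0.85 × 5 × 3.467 × 15 / 60 = 3.684 in².

A_s ≈ 3.68 in²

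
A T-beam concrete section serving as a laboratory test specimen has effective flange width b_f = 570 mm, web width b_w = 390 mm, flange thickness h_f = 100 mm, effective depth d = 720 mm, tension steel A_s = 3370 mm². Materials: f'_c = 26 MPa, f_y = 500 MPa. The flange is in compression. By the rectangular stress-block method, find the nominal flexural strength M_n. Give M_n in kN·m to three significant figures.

M_n ≈ 1100 kN·m

Tension: T = A_s f_y = 3370 × 500 = 1685000 N.
Try a within the flange: a = T/(0.85 f'_c b_f) = 1685000/(0.85 × 26 × 570) = 133.76 mm.
a = 133.76 > h_f = 100 mm: the block extends into the web. Split into flange-overhang and web parts.
C_f = 0.85 f'_c (b_f − b_w) h_f = 0.85 × 26 × (570 − 390) × 100 = 397800 N.
Remaining web compression depth: a_w = (T − C_f)/(0.85 f'_c b_w) = (1685000 − 397800)/(0.85 × 26 × 390) = 149.34 mm.
M_n = C_f(d − h_f/2) + (T − C_f)(d − a_w/2) = 397800 × (720 − 50) + 1287200 × (720 − 74.67) = 266.53 + 830.67 = 1097.20 × 10⁶ N·mm.
M_n = 1097.20 kN·m.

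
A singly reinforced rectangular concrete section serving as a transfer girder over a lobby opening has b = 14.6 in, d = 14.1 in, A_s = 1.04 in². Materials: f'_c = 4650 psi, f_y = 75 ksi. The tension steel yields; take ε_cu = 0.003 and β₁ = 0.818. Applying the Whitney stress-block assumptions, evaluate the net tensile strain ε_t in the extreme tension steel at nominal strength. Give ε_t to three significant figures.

a = A_s f_y/(0.85 f'_c b) = 1.352 in.
β₁ = 0.818, so c = a/β₁ = 1.352/0.818 = 1.653 in.
From the linear strain diagram with ε_cu = 0.003: ε_t = 0.003 (d − c)/c = 0.003 × (14.1 − 1.653)/1.653 = 0.0226.
Since ε_t ≥ 0.005, the section is tension-controlled.

ε_t ≈ 0.0226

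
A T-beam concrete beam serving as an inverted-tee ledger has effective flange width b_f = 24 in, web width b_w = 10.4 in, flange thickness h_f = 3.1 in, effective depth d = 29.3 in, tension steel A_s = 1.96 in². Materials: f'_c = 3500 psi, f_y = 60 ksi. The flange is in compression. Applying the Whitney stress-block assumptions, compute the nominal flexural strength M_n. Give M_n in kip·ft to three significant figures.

Tension: T = A_s f_y = 1.96 × 60 = 117.6 kips.
Try a within the flange: a = T/(0.85 f'_c b_f) = 117.6/(0.85 × 3.5 × 24) = 1.647 in.
Since a = 1.647 ≤ h_f = 3.1 in, the stress block lies entirely in the flange; analyse as a rectangular beam of width b_f.
M_n = T(d − a/2) = 117.6 × (29.3 − 0.8235) = 3348.8 kip·in.
M_n = 3348.8/12 = 279.07 kip·ft.

M_n ≈ 279 kip·ft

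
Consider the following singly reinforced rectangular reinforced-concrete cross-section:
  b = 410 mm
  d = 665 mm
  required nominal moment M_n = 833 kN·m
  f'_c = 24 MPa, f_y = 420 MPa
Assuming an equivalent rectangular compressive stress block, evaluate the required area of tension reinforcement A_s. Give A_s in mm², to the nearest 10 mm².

A_s ≈ 3430 mm²

With M_n = 0.85 f'_c a b (d − a/2), solve the quadratic for a:
a = d − √(d² − 2M_n/(0.85 f'_c b)) = 665 − √(665² − 2 × 833×10⁶/(0.85 × 24 × 410)) = 172.01 mm.
A_s = 0.85 f'_c a b / f_y = 0.85 × 24 × 172.01 × 410 / 420 = 3425.5 mm².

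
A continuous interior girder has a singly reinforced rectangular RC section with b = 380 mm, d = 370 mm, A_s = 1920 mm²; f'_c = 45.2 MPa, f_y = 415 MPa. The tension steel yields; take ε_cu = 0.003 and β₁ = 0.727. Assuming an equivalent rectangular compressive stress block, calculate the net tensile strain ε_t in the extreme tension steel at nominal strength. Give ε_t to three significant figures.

a = A_s f_y/(0.85 f'_c b) = 54.58 mm.
β₁ = 0.727, so c = a/β₁ = 54.58/0.727 = 75.08 mm.
From the linear strain diagram with ε_cu = 0.003: ε_t = 0.003 (d − c)/c = 0.003 × (370 − 75.08)/75.08 = 0.0118.
Since ε_t ≥ 0.005, the section is tension-controlled.

ε_t ≈ 0.0118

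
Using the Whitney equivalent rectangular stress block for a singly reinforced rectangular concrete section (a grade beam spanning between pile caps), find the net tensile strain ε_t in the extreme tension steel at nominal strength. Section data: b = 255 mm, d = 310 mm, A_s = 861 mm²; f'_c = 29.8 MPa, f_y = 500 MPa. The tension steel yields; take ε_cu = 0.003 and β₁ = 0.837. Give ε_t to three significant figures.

ε_t ≈ 0.00868

a = A_s f_y/(0.85 f'_c b) = 66.65 mm.
β₁ = 0.837, so c = a/β₁ = 66.65/0.837 = 79.63 mm.
From the linear strain diagram with ε_cu = 0.003: ε_t = 0.003 (d − c)/c = 0.003 × (310 − 79.63)/79.63 = 0.00868.
Since ε_t ≥ 0.005, the section is tension-controlled.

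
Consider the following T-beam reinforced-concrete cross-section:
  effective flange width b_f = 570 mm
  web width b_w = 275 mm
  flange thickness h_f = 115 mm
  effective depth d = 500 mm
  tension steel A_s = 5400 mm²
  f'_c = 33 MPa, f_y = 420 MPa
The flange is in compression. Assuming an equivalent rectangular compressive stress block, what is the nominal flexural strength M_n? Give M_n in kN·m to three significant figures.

M_n ≈ 967 kN·m

Tension: T = A_s f_y = 5400 × 420 = 2268000 N.
Try a within the flange: a = T/(0.85 f'_c b_f) = 2268000/(0.85 × 33 × 570) = 141.85 mm.
a = 141.85 > h_f = 115 mm: the block extends into the web. Split into flange-overhang and web parts.
C_f = 0.85 f'_c (b_f − b_w) h_f = 0.85 × 33 × (570 − 275) × 115 = 951596 N.
Remaining web compression depth: a_w = (T − C_f)/(0.85 f'_c b_w) = (2268000 − 951596)/(0.85 × 33 × 275) = 170.66 mm.
M_n = C_f(d − h_f/2) + (T − C_f)(d − a_w/2) = 951596 × (500 − 57.5) + 1316404 × (500 − 85.33) = 421.08 + 545.87 = 966.95 × 10⁶ N·mm.
M_n = 966.95 kN·m.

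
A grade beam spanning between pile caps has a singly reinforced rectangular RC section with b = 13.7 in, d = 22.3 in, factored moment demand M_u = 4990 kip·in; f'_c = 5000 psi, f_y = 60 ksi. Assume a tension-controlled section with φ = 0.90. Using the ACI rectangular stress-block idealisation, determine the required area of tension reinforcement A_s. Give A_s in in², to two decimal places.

A_s ≈ 4.64 in²

M_n = M_u/φ = 4990/0.90 = 5544.44 kip·in.
From M_n = 0.85 f'_c a b (d − a/2):
a = d − √(d² − 2M_n/(0.85 f'_c b)) = 22.3 − √(22.3² − 2 × 5544.44/(0.85 × 5 × 13.7)) = 4.783 in.
A_s = 0.85 f'_c a b / f_y = 0.85 × 5 × 4.783 × 13.7 / 60 = 4.642 in².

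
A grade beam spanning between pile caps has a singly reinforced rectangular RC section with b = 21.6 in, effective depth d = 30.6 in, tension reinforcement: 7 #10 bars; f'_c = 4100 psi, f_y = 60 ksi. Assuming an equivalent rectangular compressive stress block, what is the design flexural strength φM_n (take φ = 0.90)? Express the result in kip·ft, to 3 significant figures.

A_s = 7 × 1.27 = 8.89 in².
T = A_s f_y = 8.89 × 60 = 533.4 kips.
a = T/(0.85 f'_c b) = 533.4/(0.85 × 4.1 × 21.6) = 7.086 in.
M_n = T(d − a/2) = 533.4 × (30.6 − 3.543) = 14432.2 kip·in = 14432.2/12 = 1202.68 kip·ft.
φM_n = 0.90 × 1202.68 = 1082.41 kip·ft.

φM_n ≈ 1080 kip·ft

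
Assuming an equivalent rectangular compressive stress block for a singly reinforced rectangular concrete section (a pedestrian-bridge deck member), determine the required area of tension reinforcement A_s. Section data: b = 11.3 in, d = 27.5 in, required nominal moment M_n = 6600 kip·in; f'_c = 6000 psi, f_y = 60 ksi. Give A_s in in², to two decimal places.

A_s ≈ 4.36 in²

From M_n = 0.85 f'_c a b (d − a/2):
a = d − √(d² − 2M_n/(0.85 f'_c b)) = 27.5 − √(27.5² − 2 × 6600/(0.85 × 6 × 11.3)) = 4.539 in.
A_s = 0.85 f'_c a b / f_y = 0.85 × 6 × 4.539 × 11.3 / 60 = 4.360 in².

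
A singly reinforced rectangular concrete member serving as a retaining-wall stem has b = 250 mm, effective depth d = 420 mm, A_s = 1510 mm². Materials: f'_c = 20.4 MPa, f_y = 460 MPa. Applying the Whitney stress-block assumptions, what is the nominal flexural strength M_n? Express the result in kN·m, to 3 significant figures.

T = A_s f_y = 1510 × 460 = 694600 N = 694.6 kN.
From C = T: a = T/(0.85 f'_c b) = 694600/(0.85 × 20.4 × 250) = 160.23 mm.
M_n = T(d − a/2) = 694.6 kN × (420 − 80.115) mm = 236.08 kN·m.

M_n ≈ 236 kN·m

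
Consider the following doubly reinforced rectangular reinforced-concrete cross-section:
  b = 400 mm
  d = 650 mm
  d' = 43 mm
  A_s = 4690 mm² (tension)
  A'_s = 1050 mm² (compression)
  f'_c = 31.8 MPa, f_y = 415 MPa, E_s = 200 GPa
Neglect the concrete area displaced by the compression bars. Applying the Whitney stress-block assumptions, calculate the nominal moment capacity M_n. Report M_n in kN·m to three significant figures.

Assume both tension and compression steel yield.
Net tension couple steel: A_s − A'_s = 3640 mm².
a = (A_s − A'_s) f_y / (0.85 f'_c b) = 1510600/(0.85 × 31.8 × 400) = 139.72 mm.
c = a/β₁ = 139.72/0.823 = 169.77 mm; ε'_s = 0.003(c − d')/c = 0.0022 ≥ f_y/E_s = 0.0021, so compression steel does yield.
M_n = (A_s − A'_s) f_y (d − a/2) + A'_s f_y (d − d') = [1510600 × (650 − 69.86) + 435750 × (650 − 43)] × 10⁻⁶ = 876.36 + 264.50 = 1140.86 kN·m.

M_n ≈ 1140 kN·m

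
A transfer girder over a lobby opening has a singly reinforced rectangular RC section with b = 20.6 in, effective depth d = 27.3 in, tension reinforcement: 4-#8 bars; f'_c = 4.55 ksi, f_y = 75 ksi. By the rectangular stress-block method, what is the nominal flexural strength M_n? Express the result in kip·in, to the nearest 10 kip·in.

A_s = 4 × 0.79 = 3.16 in².
T = A_s f_y = 3.16 × 75 = 237 kips.
a = T/(0.85 f'_c b) = 237/(0.85 × 4.55 × 20.6) = 2.975 in.
M_n = T(d − a/2) = 237 × (27.3 − 1.4875) = 6117.6 kip·in.

M_n ≈ 6120 kip·in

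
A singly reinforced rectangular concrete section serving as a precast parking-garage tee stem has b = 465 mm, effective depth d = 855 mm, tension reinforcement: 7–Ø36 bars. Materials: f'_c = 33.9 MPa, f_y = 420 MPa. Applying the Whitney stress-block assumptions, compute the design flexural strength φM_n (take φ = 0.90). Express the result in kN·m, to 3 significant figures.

A_s = 7 × 1018 = 7126 mm².
T = A_s f_y = 7126 × 420 = 2992920 N = 2992.92 kN.
From C = T: a = T/(0.85 f'_c b) = 2992920/(0.85 × 33.9 × 465) = 223.37 mm.
M_n = T(d − a/2) = 2992.92 kN × (855 − 111.685) mm = 2224.68 kN·m.
φM_n = 0.90 × 2224.68 = 2002.21 kN·m.

φM_n ≈ 2000 kN·m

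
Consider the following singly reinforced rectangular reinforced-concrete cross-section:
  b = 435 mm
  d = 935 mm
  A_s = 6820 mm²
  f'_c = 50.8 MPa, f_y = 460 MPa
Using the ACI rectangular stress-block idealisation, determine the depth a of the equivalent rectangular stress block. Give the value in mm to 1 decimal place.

T = A_s f_y = 6820 × 460 = 3137200 N = 3137.2 kN.
Setting C = 0.85 f'_c a b equal to T: a = 3137200/(0.85 × 50.8 × 435) = 167.0 mm.

a ≈ 167.0 mm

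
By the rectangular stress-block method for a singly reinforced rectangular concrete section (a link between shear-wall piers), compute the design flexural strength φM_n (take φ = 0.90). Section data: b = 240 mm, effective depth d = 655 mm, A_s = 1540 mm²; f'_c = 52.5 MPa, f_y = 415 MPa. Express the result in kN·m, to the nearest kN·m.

φM_n ≈ 360 kN·m

T = A_s f_y = 1540 × 415 = 639100 N = 639.1 kN.
From C = T: a = T/(0.85 f'_c b) = 639100/(0.85 × 52.5 × 240) = 59.67 mm.
M_n = T(d − a/2) = 639.1 kN × (655 − 29.835) mm = 399.54 kN·m.
φM_n = 0.90 × 399.54 = 359.59 kN·m.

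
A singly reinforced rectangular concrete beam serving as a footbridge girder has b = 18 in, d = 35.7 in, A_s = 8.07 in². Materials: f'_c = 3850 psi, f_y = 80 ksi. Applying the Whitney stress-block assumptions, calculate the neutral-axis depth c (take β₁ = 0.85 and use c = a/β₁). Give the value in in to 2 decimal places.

T = A_s f_y = 8.07 × 80 = 645.6 kips.
a = T/(0.85 f'_c b) = 645.6/(0.85 × 3.85 × 18) = 10.9600 in.
With β₁ = 0.85, c = a/β₁ = 10.9600/0.85 = 12.89 in.

c ≈ 12.89 in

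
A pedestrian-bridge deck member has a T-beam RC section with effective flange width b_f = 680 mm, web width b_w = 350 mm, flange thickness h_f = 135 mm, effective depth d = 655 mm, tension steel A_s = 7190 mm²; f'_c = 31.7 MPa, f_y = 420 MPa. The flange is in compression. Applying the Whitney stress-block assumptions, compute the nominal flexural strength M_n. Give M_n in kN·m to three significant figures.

Tension: T = A_s f_y = 7190 × 420 = 3019800 N.
Try a within the flange: a = T/(0.85 f'_c b_f) = 3019800/(0.85 × 31.7 × 680) = 164.81 mm.
a = 164.81 > h_f = 135 mm: the block extends into the web. Split into flange-overhang and web parts.
C_f = 0.85 f'_c (b_f − b_w) h_f = 0.85 × 31.7 × (680 − 350) × 135 = 1200400 N.
Remaining web compression depth: a_w = (T − C_f)/(0.85 f'_c b_w) = (3019800 − 1200400)/(0.85 × 31.7 × 350) = 192.92 mm.
M_n = C_f(d − h_f/2) + (T − C_f)(d − a_w/2) = 1200400 × (655 − 67.5) + 1819400 × (655 − 96.46) = 705.24 + 1016.21 = 1721.45 × 10⁶ N·mm.
M_n = 1721.45 kN·m.

M_n ≈ 1720 kN·m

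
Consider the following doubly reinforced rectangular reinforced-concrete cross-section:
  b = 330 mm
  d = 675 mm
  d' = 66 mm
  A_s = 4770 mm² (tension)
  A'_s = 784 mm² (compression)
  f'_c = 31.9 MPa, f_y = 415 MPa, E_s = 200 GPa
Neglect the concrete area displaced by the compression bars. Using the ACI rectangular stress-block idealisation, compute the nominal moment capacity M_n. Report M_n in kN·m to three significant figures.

M_n ≈ 1160 kN·m

Assume both tension and compression steel yield.
Net tension couple steel: A_s − A'_s = 3986 mm².
a = (A_s − A'_s) f_y / (0.85 f'_c b) = 1654190/(0.85 × 31.9 × 330) = 184.87 mm.
c = a/β₁ = 184.87/0.822 = 224.90 mm; ε'_s = 0.003(c − d')/c = 0.0021 ≥ f_y/E_s = 0.0021, so compression steel does yield.
M_n = (A_s − A'_s) f_y (d − a/2) + A'_s f_y (d − d') = [1654190 × (675 − 92.435) + 325360 × (675 − 66)] × 10⁻⁶ = 963.67 + 198.14 = 1161.81 kN·m.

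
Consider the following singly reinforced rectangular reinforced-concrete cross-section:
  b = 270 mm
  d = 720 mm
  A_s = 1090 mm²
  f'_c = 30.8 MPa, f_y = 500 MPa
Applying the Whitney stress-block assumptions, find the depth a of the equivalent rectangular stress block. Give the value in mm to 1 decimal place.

T = A_s f_y = 1090 × 500 = 545000 N = 545 kN.
Setting C = 0.85 f'_c a b equal to T: a = 545000/(0.85 × 30.8 × 270) = 77.1 mm.

a ≈ 77.1 mm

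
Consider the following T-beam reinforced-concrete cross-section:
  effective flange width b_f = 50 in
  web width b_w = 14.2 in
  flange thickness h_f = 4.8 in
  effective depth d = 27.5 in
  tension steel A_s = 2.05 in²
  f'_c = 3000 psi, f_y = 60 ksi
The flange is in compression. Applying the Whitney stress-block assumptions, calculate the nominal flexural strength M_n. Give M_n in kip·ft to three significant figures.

Tension: T = A_s f_y = 2.05 × 60 = 123 kips.
Try a within the flange: a = T/(0.85 f'_c b_f) = 123/(0.85 × 3 × 50) = 0.965 in.
Since a = 0.965 ≤ h_f = 4.8 in, the stress block lies entirely in the flange; analyse as a rectangular beam of width b_f.
M_n = T(d − a/2) = 123 × (27.5 − 0.4825) = 3323.2 kip·in.
M_n = 3323.2/12 = 276.93 kip·ft.

M_n ≈ 277 kip·ft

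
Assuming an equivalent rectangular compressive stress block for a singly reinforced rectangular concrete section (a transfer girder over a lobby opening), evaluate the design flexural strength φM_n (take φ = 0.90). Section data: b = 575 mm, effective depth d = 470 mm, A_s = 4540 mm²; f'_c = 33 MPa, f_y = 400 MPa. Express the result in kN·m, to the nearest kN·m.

T = A_s f_y = 4540 × 400 = 1816000 N = 1816 kN.
From C = T: a = T/(0.85 f'_c b) = 1816000/(0.85 × 33 × 575) = 112.59 mm.
M_n = T(d − a/2) = 1816 kN × (470 − 56.295) mm = 751.29 kN·m.
φM_n = 0.90 × 751.29 = 676.16 kN·m.

φM_n ≈ 676 kN·m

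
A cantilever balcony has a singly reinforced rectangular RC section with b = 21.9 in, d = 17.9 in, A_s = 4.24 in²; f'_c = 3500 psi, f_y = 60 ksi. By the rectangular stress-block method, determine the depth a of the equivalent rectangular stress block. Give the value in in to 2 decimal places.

T = A_s f_y = 4.24 × 60 = 254.4 kips.
a = T/(0.85 f'_c b) = 254.4/(0.85 × 3.5 × 21.9) = 3.90 in.

a ≈ 3.90 in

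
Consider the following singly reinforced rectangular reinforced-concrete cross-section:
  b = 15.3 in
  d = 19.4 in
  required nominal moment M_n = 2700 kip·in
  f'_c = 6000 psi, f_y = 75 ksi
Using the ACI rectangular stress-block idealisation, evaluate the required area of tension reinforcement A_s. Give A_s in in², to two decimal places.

A_s ≈ 1.95 in²

From M_n = 0.85 f'_c a b (d − a/2):
a = d − √(d² − 2M_n/(0.85 f'_c b)) = 19.4 − √(19.4² − 2 × 2700/(0.85 × 6 × 15.3)) = 1.874 in.
A_s = 0.85 f'_c a b / f_y = 0.85 × 6 × 1.874 × 15.3 / 75 = 1.950 in².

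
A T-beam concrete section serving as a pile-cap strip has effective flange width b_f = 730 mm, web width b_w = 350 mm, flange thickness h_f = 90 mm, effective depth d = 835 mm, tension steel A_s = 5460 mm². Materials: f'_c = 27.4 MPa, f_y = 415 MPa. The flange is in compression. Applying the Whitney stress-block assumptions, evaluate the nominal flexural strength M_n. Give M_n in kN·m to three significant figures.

M_n ≈ 1720 kN·m

Tension: T = A_s f_y = 5460 × 415 = 2265900 N.
Try a within the flange: a = T/(0.85 f'_c b_f) = 2265900/(0.85 × 27.4 × 730) = 133.27 mm.
a = 133.27 > h_f = 90 mm: the block extends into the web. Split into flange-overhang and web parts.
C_f = 0.85 f'_c (b_f − b_w) h_f = 0.85 × 27.4 × (730 − 350) × 90 = 796518 N.
Remaining web compression depth: a_w = (T − C_f)/(0.85 f'_c b_w) = (2265900 − 796518)/(0.85 × 27.4 × 350) = 180.26 mm.
M_n = C_f(d − h_f/2) + (T − C_f)(d − a_w/2) = 796518 × (835 − 45) + 1469382 × (835 − 90.13) = 629.25 + 1094.50 = 1723.75 × 10⁶ N·mm.
M_n = 1723.75 kN·m.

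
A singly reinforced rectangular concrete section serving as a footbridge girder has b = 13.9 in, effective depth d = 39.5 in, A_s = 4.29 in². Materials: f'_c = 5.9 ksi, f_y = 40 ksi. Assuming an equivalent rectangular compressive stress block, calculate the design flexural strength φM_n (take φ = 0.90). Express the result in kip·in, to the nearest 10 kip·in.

T = A_s f_y = 4.29 × 40 = 171.6 kips.
a = T/(0.85 f'_c b) = 171.6/(0.85 × 5.9 × 13.9) = 2.462 in.
M_n = T(d − a/2) = 171.6 × (39.5 − 1.231) = 6567.0 kip·in.
φM_n = 0.90 × 6567.0 = 5910.3 kip·in.

φM_n ≈ 5910 kip·in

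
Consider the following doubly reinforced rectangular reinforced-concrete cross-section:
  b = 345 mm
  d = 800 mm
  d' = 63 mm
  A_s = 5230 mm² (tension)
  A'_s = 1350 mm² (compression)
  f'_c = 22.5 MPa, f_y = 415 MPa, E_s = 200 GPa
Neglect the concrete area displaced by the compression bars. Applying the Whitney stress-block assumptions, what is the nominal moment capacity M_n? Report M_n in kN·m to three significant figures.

Assume both tension and compression steel yield.
Net tension couple steel: A_s − A'_s = 3880 mm².
a = (A_s − A'_s) f_y / (0.85 f'_c b) = 1610200/(0.85 × 22.5 × 345) = 244.04 mm.
c = a/β₁ = 244.04/0.85 = 287.11 mm; ε'_s = 0.003(c − d')/c = 0.0023 ≥ f_y/E_s = 0.0021, so compression steel does yield.
M_n = (A_s − A'_s) f_y (d − a/2) + A'_s f_y (d − d') = [1610200 × (800 − 122.02) + 560250 × (800 − 63)] × 10⁻⁶ = 1091.68 + 412.90 = 1504.58 kN·m.

M_n ≈ 1500 kN·m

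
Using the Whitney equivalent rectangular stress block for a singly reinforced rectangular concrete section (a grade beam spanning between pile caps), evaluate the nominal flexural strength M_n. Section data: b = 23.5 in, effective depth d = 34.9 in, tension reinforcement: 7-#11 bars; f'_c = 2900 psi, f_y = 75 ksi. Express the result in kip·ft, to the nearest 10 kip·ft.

A_s = 7 × 1.56 = 10.92 in².
T = A_s f_y = 10.92 × 75 = 819 kips.
a = T/(0.85 f'_c b) = 819/(0.85 × 2.9 × 23.5) = 14.138 in.
M_n = T(d − a/2) = 819 × (34.9 − 7.069) = 22793.6 kip·in = 22793.6/12 = 1899.47 kip·ft.

M_n ≈ 1900 kip·ft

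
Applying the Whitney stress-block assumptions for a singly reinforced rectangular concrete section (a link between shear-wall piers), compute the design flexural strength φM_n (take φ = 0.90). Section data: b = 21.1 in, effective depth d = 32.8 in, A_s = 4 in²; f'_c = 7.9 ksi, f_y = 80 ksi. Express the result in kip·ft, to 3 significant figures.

T = A_s f_y = 4 × 80 = 320 kips.
a = T/(0.85 f'_c b) = 320/(0.85 × 7.9 × 21.1) = 2.259 in.
M_n = T(d − a/2) = 320 × (32.8 − 1.1295) = 10134.6 kip·in = 10134.6/12 = 844.55 kip·ft.
φM_n = 0.90 × 844.55 = 760.10 kip·ft.

φM_n ≈ 760 kip·ft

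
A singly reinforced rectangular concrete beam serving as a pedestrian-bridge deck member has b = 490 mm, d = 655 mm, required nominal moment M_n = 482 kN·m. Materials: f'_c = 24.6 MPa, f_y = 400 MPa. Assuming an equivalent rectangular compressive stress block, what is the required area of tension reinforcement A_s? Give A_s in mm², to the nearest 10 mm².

With M_n = 0.85 f'_c a b (d − a/2), solve the quadratic for a:
a = d − √(d² − 2M_n/(0.85 f'_c b)) = 655 − √(655² − 2 × 482×10⁶/(0.85 × 24.6 × 490)) = 76.26 mm.
A_s = 0.85 f'_c a b / f_y = 0.85 × 24.6 × 76.26 × 490 / 400 = 1953.4 mm².

A_s ≈ 1950 mm²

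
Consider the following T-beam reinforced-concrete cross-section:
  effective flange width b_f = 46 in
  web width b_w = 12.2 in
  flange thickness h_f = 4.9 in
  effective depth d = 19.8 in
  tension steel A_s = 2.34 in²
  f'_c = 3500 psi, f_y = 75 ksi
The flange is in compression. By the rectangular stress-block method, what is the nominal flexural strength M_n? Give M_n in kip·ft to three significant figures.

M_n ≈ 280 kip·ft

Tension: T = A_s f_y = 2.34 × 75 = 175.5 kips.
Try a within the flange: a = T/(0.85 f'_c b_f) = 175.5/(0.85 × 3.5 × 46) = 1.282 in.
Since a = 1.282 ≤ h_f = 4.9 in, the stress block lies entirely in the flange; analyse as a rectangular beam of width b_f.
M_n = T(d − a/2) = 175.5 × (19.8 − 0.641) = 3362.4 kip·in.
M_n = 3362.4/12 = 280.20 kip·ft.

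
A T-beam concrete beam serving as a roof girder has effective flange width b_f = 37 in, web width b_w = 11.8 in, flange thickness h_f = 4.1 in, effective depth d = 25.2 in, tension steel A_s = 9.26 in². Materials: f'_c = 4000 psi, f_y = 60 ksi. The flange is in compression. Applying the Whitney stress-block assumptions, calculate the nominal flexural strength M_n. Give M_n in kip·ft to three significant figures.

Tension: T = A_s f_y = 9.26 × 60 = 555.6 kips.
Try a within the flange: a = T/(0.85 f'_c b_f) = 555.6/(0.85 × 4 × 37) = 4.417 in.
a = 4.417 > h_f = 4.1 in: the block extends into the web. Split into flange-overhang and web parts.
C_f = 0.85 f'_c (b_f − b_w) h_f = 0.85 × 4 × (37 − 11.8) × 4.1 = 351.3 kips.
Remaining web compression depth: a_w = (T − C_f)/(0.85 f'_c b_w) = (555.6 − 351.3)/(0.85 × 4 × 11.8) = 5.092 in.
M_n = C_f(d − h_f/2) + (T − C_f)(d − a_w/2) = 351.3 × (25.2 − 2.05) + 204.3 × (25.2 − 2.546) = 8132.6 + 4628.2 = 12760.8 kip·in.
M_n = 12760.8/12 = 1063.40 kip·ft.

M_n ≈ 1060 kip·ft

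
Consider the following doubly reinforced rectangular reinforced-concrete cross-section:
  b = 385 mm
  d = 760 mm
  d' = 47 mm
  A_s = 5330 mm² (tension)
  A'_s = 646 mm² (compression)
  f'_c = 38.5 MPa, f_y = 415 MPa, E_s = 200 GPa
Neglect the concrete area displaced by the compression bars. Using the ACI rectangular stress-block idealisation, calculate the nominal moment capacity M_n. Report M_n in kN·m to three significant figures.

M_n ≈ 1520 kN·m

Assume both tension and compression steel yield.
Net tension couple steel: A_s − A'_s = 4684 mm².
a = (A_s − A'_s) f_y / (0.85 f'_c b) = 1943860/(0.85 × 38.5 × 385) = 154.29 mm.
c = a/β₁ = 154.29/0.775 = 199.08 mm; ε'_s = 0.003(c − d')/c = 0.0023 ≥ f_y/E_s = 0.0021, so compression steel does yield.
M_n = (A_s − A'_s) f_y (d − a/2) + A'_s f_y (d − d') = [1943860 × (760 − 77.145) + 268090 × (760 − 47)] × 10⁻⁶ = 1327.37 + 191.15 = 1518.52 kN·m.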